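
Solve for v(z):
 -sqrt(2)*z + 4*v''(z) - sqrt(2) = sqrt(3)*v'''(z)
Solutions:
 v(z) = C1 + C2*z + C3*exp(4*sqrt(3)*z/3) + sqrt(2)*z^3/24 + z^2*(sqrt(6) + 4*sqrt(2))/32


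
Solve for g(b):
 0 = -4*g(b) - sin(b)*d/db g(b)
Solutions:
 g(b) = C1*(cos(b)^2 + 2*cos(b) + 1)/(cos(b)^2 - 2*cos(b) + 1)


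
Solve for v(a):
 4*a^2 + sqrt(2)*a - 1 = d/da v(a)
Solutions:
 v(a) = C1 + 4*a^3/3 + sqrt(2)*a^2/2 - a


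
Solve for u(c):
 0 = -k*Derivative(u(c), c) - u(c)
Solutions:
 u(c) = C1*exp(-c/k)


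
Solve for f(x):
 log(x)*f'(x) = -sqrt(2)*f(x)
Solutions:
 f(x) = C1*exp(-sqrt(2)*li(x))


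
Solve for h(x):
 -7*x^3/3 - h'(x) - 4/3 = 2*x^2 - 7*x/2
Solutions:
 h(x) = C1 - 7*x^4/12 - 2*x^3/3 + 7*x^2/4 - 4*x/3


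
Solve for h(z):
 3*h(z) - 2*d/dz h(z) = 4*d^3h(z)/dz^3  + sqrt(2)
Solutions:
 h(z) = C1*exp(3^(1/3)*z*(-(27 + sqrt(753))^(1/3) + 2*3^(1/3)/(27 + sqrt(753))^(1/3))/12)*sin(3^(1/6)*z*(6/(27 + sqrt(753))^(1/3) + 3^(2/3)*(27 + sqrt(753))^(1/3))/12) + C2*exp(3^(1/3)*z*(-(27 + sqrt(753))^(1/3) + 2*3^(1/3)/(27 + sqrt(753))^(1/3))/12)*cos(3^(1/6)*z*(6/(27 + sqrt(753))^(1/3) + 3^(2/3)*(27 + sqrt(753))^(1/3))/12) + C3*exp(-3^(1/3)*z*(-(27 + sqrt(753))^(1/3) + 2*3^(1/3)/(27 + sqrt(753))^(1/3))/6) + sqrt(2)/3


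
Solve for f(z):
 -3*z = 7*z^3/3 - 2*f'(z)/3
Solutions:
 f(z) = C1 + 7*z^4/8 + 9*z^2/4


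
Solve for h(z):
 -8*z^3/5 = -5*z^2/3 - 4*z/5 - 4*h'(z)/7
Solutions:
 h(z) = C1 + 7*z^4/10 - 35*z^3/36 - 7*z^2/10


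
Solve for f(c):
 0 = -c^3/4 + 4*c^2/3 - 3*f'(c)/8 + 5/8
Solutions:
 f(c) = C1 - c^4/6 + 32*c^3/27 + 5*c/3


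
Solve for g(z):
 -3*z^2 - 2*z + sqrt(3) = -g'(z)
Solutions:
 g(z) = C1 + z^3 + z^2 - sqrt(3)*z


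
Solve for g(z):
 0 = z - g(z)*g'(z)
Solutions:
 g(z) = -sqrt(C1 + z^2)
 g(z) = sqrt(C1 + z^2)


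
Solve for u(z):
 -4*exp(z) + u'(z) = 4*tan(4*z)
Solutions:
 u(z) = C1 + 4*exp(z) - log(cos(4*z))


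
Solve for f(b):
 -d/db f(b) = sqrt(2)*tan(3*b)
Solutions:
 f(b) = C1 + sqrt(2)*log(cos(3*b))/3


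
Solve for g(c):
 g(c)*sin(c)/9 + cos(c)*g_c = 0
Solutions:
 g(c) = C1*cos(c)^(1/9)


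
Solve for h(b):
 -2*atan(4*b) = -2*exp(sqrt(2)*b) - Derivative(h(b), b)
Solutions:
 h(b) = C1 + 2*b*atan(4*b) - sqrt(2)*exp(sqrt(2)*b) - log(16*b^2 + 1)/4


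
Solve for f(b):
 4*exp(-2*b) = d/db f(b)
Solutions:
 f(b) = C1 - 2*exp(-2*b)


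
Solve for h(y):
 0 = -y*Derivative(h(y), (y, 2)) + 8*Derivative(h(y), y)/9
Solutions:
 h(y) = C1 + C2*y^(17/9)


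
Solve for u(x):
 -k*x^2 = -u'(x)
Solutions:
 u(x) = C1 + k*x^3/3


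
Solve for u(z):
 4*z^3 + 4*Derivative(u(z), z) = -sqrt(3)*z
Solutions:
 u(z) = C1 - z^4/4 - sqrt(3)*z^2/8


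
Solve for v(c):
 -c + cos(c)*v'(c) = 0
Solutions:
 v(c) = C1 + Integral(c/cos(c), c)


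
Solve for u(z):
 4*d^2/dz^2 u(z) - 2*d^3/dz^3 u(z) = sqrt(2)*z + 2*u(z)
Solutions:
 u(z) = C1*exp(z) + C2*exp(z*(1 - sqrt(5))/2) + C3*exp(z*(1 + sqrt(5))/2) - sqrt(2)*z/2


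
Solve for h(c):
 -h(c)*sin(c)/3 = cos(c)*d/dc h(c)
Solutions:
 h(c) = C1*cos(c)^(1/3)


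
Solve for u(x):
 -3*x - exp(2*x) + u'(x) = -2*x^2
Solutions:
 u(x) = C1 - 2*x^3/3 + 3*x^2/2 + exp(2*x)/2


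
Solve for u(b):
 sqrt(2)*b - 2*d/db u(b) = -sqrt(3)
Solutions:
 u(b) = C1 + sqrt(2)*b^2/4 + sqrt(3)*b/2


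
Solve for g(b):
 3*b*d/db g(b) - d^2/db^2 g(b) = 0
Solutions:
 g(b) = C1 + C2*erfi(sqrt(6)*b/2)


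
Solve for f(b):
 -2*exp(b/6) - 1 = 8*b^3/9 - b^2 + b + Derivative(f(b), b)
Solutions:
 f(b) = C1 - 2*b^4/9 + b^3/3 - b^2/2 - b - 12*exp(b/6)


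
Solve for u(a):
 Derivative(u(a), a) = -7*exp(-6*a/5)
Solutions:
 u(a) = C1 + 35*exp(-6*a/5)/6


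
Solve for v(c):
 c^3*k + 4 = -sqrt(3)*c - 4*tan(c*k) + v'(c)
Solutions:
 v(c) = C1 + c^4*k/4 + sqrt(3)*c^2/2 + 4*c + 4*Piecewise((-log(cos(c*k))/k, Ne(k, 0)), (0, True))


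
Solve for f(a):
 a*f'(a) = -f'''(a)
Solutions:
 f(a) = C1 + Integral(C2*airyai(-a) + C3*airybi(-a), a)


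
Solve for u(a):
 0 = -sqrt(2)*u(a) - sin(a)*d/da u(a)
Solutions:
 u(a) = C1*(cos(a) + 1)^(sqrt(2)/2)/(cos(a) - 1)^(sqrt(2)/2)


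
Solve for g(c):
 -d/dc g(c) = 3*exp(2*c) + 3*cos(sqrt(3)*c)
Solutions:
 g(c) = C1 - 3*exp(2*c)/2 - sqrt(3)*sin(sqrt(3)*c)


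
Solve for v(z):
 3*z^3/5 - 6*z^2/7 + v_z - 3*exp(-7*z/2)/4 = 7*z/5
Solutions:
 v(z) = C1 - 3*z^4/20 + 2*z^3/7 + 7*z^2/10 - 3*exp(-7*z/2)/14


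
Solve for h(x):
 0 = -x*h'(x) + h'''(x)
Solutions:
 h(x) = C1 + Integral(C2*airyai(x) + C3*airybi(x), x)


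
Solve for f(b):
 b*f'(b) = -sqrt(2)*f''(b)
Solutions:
 f(b) = C1 + C2*erf(2^(1/4)*b/2)


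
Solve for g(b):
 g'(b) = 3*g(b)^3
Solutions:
 g(b) = -sqrt(2)*sqrt(-1/(C1 + 3*b))/2
 g(b) = sqrt(2)*sqrt(-1/(C1 + 3*b))/2


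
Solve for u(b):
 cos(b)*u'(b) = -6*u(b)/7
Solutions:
 u(b) = C1*(sin(b) - 1)^(3/7)/(sin(b) + 1)^(3/7)


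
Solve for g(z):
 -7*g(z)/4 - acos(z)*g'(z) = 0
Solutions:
 g(z) = C1*exp(-7*Integral(1/acos(z), z)/4)


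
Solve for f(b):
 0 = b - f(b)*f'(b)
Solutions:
 f(b) = -sqrt(C1 + b^2)
 f(b) = sqrt(C1 + b^2)


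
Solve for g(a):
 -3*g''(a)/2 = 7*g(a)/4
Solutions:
 g(a) = C1*sin(sqrt(42)*a/6) + C2*cos(sqrt(42)*a/6)


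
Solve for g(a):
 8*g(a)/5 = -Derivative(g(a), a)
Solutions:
 g(a) = C1*exp(-8*a/5)


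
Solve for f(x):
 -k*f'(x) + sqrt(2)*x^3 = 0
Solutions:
 f(x) = C1 + sqrt(2)*x^4/(4*k)


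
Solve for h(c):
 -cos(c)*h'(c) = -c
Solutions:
 h(c) = C1 + Integral(c/cos(c), c)


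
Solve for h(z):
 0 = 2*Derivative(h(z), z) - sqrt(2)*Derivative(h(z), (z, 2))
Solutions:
 h(z) = C1 + C2*exp(sqrt(2)*z)


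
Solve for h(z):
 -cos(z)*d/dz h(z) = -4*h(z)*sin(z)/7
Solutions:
 h(z) = C1/cos(z)^(4/7)


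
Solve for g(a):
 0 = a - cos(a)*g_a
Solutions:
 g(a) = C1 + Integral(a/cos(a), a)


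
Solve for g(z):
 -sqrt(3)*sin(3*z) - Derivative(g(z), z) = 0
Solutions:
 g(z) = C1 + sqrt(3)*cos(3*z)/3


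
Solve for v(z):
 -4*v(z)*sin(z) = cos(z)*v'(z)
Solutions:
 v(z) = C1*cos(z)^4


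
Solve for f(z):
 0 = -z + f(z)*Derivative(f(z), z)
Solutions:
 f(z) = -sqrt(C1 + z^2)
 f(z) = sqrt(C1 + z^2)


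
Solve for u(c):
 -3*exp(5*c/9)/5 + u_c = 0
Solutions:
 u(c) = C1 + 27*exp(5*c/9)/25


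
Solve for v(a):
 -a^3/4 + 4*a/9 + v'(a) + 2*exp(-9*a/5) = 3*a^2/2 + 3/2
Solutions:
 v(a) = C1 + a^4/16 + a^3/2 - 2*a^2/9 + 3*a/2 + 10*exp(-9*a/5)/9


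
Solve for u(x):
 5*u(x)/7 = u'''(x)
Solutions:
 u(x) = C3*exp(5^(1/3)*7^(2/3)*x/7) + (C1*sin(sqrt(3)*5^(1/3)*7^(2/3)*x/14) + C2*cos(sqrt(3)*5^(1/3)*7^(2/3)*x/14))*exp(-5^(1/3)*7^(2/3)*x/14)


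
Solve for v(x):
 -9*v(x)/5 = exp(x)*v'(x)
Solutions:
 v(x) = C1*exp(9*exp(-x)/5)


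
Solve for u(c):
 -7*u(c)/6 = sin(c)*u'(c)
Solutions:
 u(c) = C1*(cos(c) + 1)^(7/12)/(cos(c) - 1)^(7/12)


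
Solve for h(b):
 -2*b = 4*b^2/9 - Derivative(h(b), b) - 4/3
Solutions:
 h(b) = C1 + 4*b^3/27 + b^2 - 4*b/3


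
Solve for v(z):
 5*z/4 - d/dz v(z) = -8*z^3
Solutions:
 v(z) = C1 + 2*z^4 + 5*z^2/8


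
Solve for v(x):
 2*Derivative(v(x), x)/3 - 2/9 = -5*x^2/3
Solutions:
 v(x) = C1 - 5*x^3/6 + x/3


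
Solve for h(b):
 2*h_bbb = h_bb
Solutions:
 h(b) = C1 + C2*b + C3*exp(b/2)


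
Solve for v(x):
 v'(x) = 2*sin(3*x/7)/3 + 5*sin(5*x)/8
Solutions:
 v(x) = C1 - 14*cos(3*x/7)/9 - cos(5*x)/8


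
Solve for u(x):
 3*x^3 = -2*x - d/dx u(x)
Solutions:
 u(x) = C1 - 3*x^4/4 - x^2


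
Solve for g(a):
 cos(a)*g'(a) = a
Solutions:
 g(a) = C1 + Integral(a/cos(a), a)


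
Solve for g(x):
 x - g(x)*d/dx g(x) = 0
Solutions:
 g(x) = -sqrt(C1 + x^2)
 g(x) = sqrt(C1 + x^2)


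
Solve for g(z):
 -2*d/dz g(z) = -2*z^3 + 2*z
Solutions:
 g(z) = C1 + z^4/4 - z^2/2


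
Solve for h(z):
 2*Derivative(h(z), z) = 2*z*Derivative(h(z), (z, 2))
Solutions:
 h(z) = C1 + C2*z^2


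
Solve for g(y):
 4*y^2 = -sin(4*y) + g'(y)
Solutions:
 g(y) = C1 + 4*y^3/3 - cos(4*y)/4


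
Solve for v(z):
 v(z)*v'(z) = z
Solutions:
 v(z) = -sqrt(C1 + z^2)
 v(z) = sqrt(C1 + z^2)


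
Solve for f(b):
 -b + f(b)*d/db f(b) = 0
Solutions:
 f(b) = -sqrt(C1 + b^2)
 f(b) = sqrt(C1 + b^2)


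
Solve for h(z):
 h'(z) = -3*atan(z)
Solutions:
 h(z) = C1 - 3*z*atan(z) + 3*log(z^2 + 1)/2


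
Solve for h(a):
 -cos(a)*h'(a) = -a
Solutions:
 h(a) = C1 + Integral(a/cos(a), a)


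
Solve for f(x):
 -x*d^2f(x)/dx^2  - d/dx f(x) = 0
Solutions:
 f(x) = C1 + C2*log(x)


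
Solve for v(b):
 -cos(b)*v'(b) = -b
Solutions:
 v(b) = C1 + Integral(b/cos(b), b)


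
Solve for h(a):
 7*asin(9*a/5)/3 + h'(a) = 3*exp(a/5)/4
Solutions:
 h(a) = C1 - 7*a*asin(9*a/5)/3 - 7*sqrt(25 - 81*a^2)/27 + 15*exp(a/5)/4


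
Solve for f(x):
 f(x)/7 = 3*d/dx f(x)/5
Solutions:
 f(x) = C1*exp(5*x/21)


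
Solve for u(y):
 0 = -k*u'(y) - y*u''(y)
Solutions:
 u(y) = C1 + y^(1 - re(k))*(C2*sin(log(y)*Abs(im(k))) + C3*cos(log(y)*im(k)))


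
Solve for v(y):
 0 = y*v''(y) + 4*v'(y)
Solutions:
 v(y) = C1 + C2/y^3


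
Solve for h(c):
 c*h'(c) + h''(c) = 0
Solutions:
 h(c) = C1 + C2*erf(sqrt(2)*c/2)


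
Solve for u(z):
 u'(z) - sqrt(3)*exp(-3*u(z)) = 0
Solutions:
 u(z) = log(C1 + 3*sqrt(3)*z)/3
 u(z) = log((-3^(1/3) - 3^(5/6)*I)*(C1 + sqrt(3)*z)^(1/3)/2)
 u(z) = log((-3^(1/3) + 3^(5/6)*I)*(C1 + sqrt(3)*z)^(1/3)/2)


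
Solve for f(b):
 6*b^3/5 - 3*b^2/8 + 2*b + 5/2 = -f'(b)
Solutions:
 f(b) = C1 - 3*b^4/10 + b^3/8 - b^2 - 5*b/2


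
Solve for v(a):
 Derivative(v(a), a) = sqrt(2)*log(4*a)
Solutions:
 v(a) = C1 + sqrt(2)*a*log(a) - sqrt(2)*a + 2*sqrt(2)*a*log(2)


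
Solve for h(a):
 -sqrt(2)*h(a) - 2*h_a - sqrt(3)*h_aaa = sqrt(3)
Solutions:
 h(a) = C1*exp(-2^(1/6)*a*(-2^(2/3)*3^(1/6)*(9 + sqrt(16*sqrt(3) + 81))^(1/3) + 4*3^(1/3)/(9 + sqrt(16*sqrt(3) + 81))^(1/3))/12)*sin(2^(1/6)*a*(4*3^(5/6)/(9 + sqrt(16*sqrt(3) + 81))^(1/3) + 6^(2/3)*(9 + sqrt(16*sqrt(3) + 81))^(1/3))/12) + C2*exp(-2^(1/6)*a*(-2^(2/3)*3^(1/6)*(9 + sqrt(16*sqrt(3) + 81))^(1/3) + 4*3^(1/3)/(9 + sqrt(16*sqrt(3) + 81))^(1/3))/12)*cos(2^(1/6)*a*(4*3^(5/6)/(9 + sqrt(16*sqrt(3) + 81))^(1/3) + 6^(2/3)*(9 + sqrt(16*sqrt(3) + 81))^(1/3))/12) + C3*exp(2^(1/6)*a*(-2^(2/3)*3^(1/6)*(9 + sqrt(16*sqrt(3) + 81))^(1/3) + 4*3^(1/3)/(9 + sqrt(16*sqrt(3) + 81))^(1/3))/6) - sqrt(6)/2


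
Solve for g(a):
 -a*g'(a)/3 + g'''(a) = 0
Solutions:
 g(a) = C1 + Integral(C2*airyai(3^(2/3)*a/3) + C3*airybi(3^(2/3)*a/3), a)


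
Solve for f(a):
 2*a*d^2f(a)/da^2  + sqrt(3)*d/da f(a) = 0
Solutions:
 f(a) = C1 + C2*a^(1 - sqrt(3)/2)


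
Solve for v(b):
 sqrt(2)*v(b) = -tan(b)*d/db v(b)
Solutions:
 v(b) = C1/sin(b)^(sqrt(2))


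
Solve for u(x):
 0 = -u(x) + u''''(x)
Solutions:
 u(x) = C1*exp(-x) + C2*exp(x) + C3*sin(x) + C4*cos(x)


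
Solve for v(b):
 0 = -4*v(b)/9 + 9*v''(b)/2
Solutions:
 v(b) = C1*exp(-2*sqrt(2)*b/9) + C2*exp(2*sqrt(2)*b/9)


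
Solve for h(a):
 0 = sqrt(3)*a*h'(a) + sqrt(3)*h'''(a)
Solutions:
 h(a) = C1 + Integral(C2*airyai(-a) + C3*airybi(-a), a)


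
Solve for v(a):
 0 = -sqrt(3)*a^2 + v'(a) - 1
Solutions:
 v(a) = C1 + sqrt(3)*a^3/3 + a


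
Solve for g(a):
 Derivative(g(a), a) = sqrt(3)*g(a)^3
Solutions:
 g(a) = -sqrt(2)*sqrt(-1/(C1 + sqrt(3)*a))/2
 g(a) = sqrt(2)*sqrt(-1/(C1 + sqrt(3)*a))/2


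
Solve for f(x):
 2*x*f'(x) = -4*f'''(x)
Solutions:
 f(x) = C1 + Integral(C2*airyai(-2^(2/3)*x/2) + C3*airybi(-2^(2/3)*x/2), x)


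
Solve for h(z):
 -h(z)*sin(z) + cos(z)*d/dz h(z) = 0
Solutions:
 h(z) = C1/cos(z)


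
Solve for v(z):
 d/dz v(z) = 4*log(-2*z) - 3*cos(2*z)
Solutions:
 v(z) = C1 + 4*z*log(-z) - 4*z + 4*z*log(2) - 3*sin(2*z)/2


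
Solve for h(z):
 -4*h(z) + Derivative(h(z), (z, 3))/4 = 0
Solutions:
 h(z) = C3*exp(2*2^(1/3)*z) + (C1*sin(2^(1/3)*sqrt(3)*z) + C2*cos(2^(1/3)*sqrt(3)*z))*exp(-2^(1/3)*z)


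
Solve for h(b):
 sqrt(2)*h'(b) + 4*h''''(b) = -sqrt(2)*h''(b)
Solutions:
 h(b) = C1 + C2*exp(-3^(1/3)*b*(-(9*sqrt(2) + sqrt(6)*sqrt(sqrt(2) + 27))^(1/3) + sqrt(2)*3^(1/3)/(9*sqrt(2) + sqrt(6)*sqrt(sqrt(2) + 27))^(1/3))/12)*sin(3^(1/6)*b*(3*sqrt(2)/(9*sqrt(2) + sqrt(6)*sqrt(sqrt(2) + 27))^(1/3) + 3^(2/3)*(9*sqrt(2) + sqrt(6)*sqrt(sqrt(2) + 27))^(1/3))/12) + C3*exp(-3^(1/3)*b*(-(9*sqrt(2) + sqrt(6)*sqrt(sqrt(2) + 27))^(1/3) + sqrt(2)*3^(1/3)/(9*sqrt(2) + sqrt(6)*sqrt(sqrt(2) + 27))^(1/3))/12)*cos(3^(1/6)*b*(3*sqrt(2)/(9*sqrt(2) + sqrt(6)*sqrt(sqrt(2) + 27))^(1/3) + 3^(2/3)*(9*sqrt(2) + sqrt(6)*sqrt(sqrt(2) + 27))^(1/3))/12) + C4*exp(3^(1/3)*b*(-(9*sqrt(2) + sqrt(6)*sqrt(sqrt(2) + 27))^(1/3) + sqrt(2)*3^(1/3)/(9*sqrt(2) + sqrt(6)*sqrt(sqrt(2) + 27))^(1/3))/6)


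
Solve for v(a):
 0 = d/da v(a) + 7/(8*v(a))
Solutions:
 v(a) = -sqrt(C1 - 7*a)/2
 v(a) = sqrt(C1 - 7*a)/2


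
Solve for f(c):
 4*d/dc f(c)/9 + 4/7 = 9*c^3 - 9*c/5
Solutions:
 f(c) = C1 + 81*c^4/16 - 81*c^2/40 - 9*c/7


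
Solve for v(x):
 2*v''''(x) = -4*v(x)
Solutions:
 v(x) = (C1*sin(2^(3/4)*x/2) + C2*cos(2^(3/4)*x/2))*exp(-2^(3/4)*x/2) + (C3*sin(2^(3/4)*x/2) + C4*cos(2^(3/4)*x/2))*exp(2^(3/4)*x/2)


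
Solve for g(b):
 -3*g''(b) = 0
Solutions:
 g(b) = C1 + C2*b


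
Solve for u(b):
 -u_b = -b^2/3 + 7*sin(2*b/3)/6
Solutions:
 u(b) = C1 + b^3/9 + 7*cos(2*b/3)/4


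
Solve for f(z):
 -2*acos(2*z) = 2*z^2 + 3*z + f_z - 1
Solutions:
 f(z) = C1 - 2*z^3/3 - 3*z^2/2 - 2*z*acos(2*z) + z + sqrt(1 - 4*z^2)


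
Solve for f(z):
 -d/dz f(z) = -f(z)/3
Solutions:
 f(z) = C1*exp(z/3)


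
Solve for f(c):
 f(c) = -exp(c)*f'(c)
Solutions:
 f(c) = C1*exp(exp(-c))


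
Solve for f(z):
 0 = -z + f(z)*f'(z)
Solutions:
 f(z) = -sqrt(C1 + z^2)
 f(z) = sqrt(C1 + z^2)


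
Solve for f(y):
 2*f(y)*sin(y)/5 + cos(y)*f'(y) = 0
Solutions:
 f(y) = C1*cos(y)^(2/5)


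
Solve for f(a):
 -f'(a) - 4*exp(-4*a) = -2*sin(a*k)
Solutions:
 f(a) = C1 + exp(-4*a) - 2*cos(a*k)/k


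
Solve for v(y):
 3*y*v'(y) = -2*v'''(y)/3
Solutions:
 v(y) = C1 + Integral(C2*airyai(-6^(2/3)*y/2) + C3*airybi(-6^(2/3)*y/2), y)


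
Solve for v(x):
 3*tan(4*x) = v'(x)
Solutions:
 v(x) = C1 - 3*log(cos(4*x))/4


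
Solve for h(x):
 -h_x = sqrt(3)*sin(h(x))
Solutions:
 h(x) = -acos((-C1 - exp(2*sqrt(3)*x))/(C1 - exp(2*sqrt(3)*x))) + 2*pi
 h(x) = acos((-C1 - exp(2*sqrt(3)*x))/(C1 - exp(2*sqrt(3)*x)))


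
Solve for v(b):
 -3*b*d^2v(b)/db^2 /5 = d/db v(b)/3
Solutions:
 v(b) = C1 + C2*b^(4/9)


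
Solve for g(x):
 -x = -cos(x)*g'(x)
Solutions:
 g(x) = C1 + Integral(x/cos(x), x)


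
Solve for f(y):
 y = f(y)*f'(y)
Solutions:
 f(y) = -sqrt(C1 + y^2)
 f(y) = sqrt(C1 + y^2)


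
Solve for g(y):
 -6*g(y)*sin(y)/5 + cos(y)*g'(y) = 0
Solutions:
 g(y) = C1/cos(y)^(6/5)


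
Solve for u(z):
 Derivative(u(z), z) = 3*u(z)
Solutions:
 u(z) = C1*exp(3*z)


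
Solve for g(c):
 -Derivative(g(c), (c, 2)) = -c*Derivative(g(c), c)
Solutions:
 g(c) = C1 + C2*erfi(sqrt(2)*c/2)


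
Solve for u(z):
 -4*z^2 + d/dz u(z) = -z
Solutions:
 u(z) = C1 + 4*z^3/3 - z^2/2


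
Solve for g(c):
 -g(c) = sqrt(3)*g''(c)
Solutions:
 g(c) = C1*sin(3^(3/4)*c/3) + C2*cos(3^(3/4)*c/3)


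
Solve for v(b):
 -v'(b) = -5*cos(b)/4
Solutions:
 v(b) = C1 + 5*sin(b)/4


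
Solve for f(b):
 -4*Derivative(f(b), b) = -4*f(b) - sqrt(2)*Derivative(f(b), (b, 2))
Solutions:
 f(b) = (C1*sin(sqrt(2)*b*sqrt(-1 + sqrt(2))) + C2*cos(sqrt(2)*b*sqrt(-1 + sqrt(2))))*exp(sqrt(2)*b)


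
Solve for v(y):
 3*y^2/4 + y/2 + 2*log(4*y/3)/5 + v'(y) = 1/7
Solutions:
 v(y) = C1 - y^3/4 - y^2/4 - 2*y*log(y)/5 - 4*y*log(2)/5 + 2*y*log(3)/5 + 19*y/35


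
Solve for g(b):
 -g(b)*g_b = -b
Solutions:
 g(b) = -sqrt(C1 + b^2)
 g(b) = sqrt(C1 + b^2)


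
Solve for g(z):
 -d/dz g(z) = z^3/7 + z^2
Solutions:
 g(z) = C1 - z^4/28 - z^3/3


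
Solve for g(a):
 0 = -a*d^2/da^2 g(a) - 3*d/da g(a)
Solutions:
 g(a) = C1 + C2/a^2


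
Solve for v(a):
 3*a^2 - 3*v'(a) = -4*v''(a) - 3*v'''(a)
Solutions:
 v(a) = C1 + C2*exp(a*(-2 + sqrt(13))/3) + C3*exp(-a*(2 + sqrt(13))/3) + a^3/3 + 4*a^2/3 + 50*a/9


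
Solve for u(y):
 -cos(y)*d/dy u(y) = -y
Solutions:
 u(y) = C1 + Integral(y/cos(y), y)


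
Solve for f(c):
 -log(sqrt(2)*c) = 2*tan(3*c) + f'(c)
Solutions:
 f(c) = C1 - c*log(c) - c*log(2)/2 + c + 2*log(cos(3*c))/3


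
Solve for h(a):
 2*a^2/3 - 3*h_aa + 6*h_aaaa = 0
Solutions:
 h(a) = C1 + C2*a + C3*exp(-sqrt(2)*a/2) + C4*exp(sqrt(2)*a/2) + a^4/54 + 4*a^2/9


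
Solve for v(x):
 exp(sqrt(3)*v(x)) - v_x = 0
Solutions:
 v(x) = sqrt(3)*(2*log(-1/(C1 + x)) - log(3))/6


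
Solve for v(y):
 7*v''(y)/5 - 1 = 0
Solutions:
 v(y) = C1 + C2*y + 5*y^2/14


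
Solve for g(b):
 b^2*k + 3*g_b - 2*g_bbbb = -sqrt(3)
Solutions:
 g(b) = C1 + C4*exp(2^(2/3)*3^(1/3)*b/2) - b^3*k/9 - sqrt(3)*b/3 + (C2*sin(2^(2/3)*3^(5/6)*b/4) + C3*cos(2^(2/3)*3^(5/6)*b/4))*exp(-2^(2/3)*3^(1/3)*b/4)


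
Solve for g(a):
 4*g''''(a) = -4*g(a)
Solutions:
 g(a) = (C1*sin(sqrt(2)*a/2) + C2*cos(sqrt(2)*a/2))*exp(-sqrt(2)*a/2) + (C3*sin(sqrt(2)*a/2) + C4*cos(sqrt(2)*a/2))*exp(sqrt(2)*a/2)


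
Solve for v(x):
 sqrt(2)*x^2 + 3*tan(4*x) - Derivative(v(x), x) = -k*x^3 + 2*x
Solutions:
 v(x) = C1 + k*x^4/4 + sqrt(2)*x^3/3 - x^2 - 3*log(cos(4*x))/4


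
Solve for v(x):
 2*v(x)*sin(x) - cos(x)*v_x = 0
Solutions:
 v(x) = C1/cos(x)^2


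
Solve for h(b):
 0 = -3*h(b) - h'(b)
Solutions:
 h(b) = C1*exp(-3*b)


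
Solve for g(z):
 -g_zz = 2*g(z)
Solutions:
 g(z) = C1*sin(sqrt(2)*z) + C2*cos(sqrt(2)*z)


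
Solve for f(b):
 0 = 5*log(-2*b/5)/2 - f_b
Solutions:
 f(b) = C1 + 5*b*log(-b)/2 + 5*b*(-log(5) - 1 + log(2))/2


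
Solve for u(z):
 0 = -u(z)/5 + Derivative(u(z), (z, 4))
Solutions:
 u(z) = C1*exp(-5^(3/4)*z/5) + C2*exp(5^(3/4)*z/5) + C3*sin(5^(3/4)*z/5) + C4*cos(5^(3/4)*z/5)


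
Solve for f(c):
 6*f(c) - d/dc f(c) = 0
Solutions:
 f(c) = C1*exp(6*c)


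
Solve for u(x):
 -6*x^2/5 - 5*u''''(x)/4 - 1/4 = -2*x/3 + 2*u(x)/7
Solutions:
 u(x) = -21*x^2/5 + 7*x/3 + (C1*sin(2^(1/4)*35^(3/4)*x/35) + C2*cos(2^(1/4)*35^(3/4)*x/35))*exp(-2^(1/4)*35^(3/4)*x/35) + (C3*sin(2^(1/4)*35^(3/4)*x/35) + C4*cos(2^(1/4)*35^(3/4)*x/35))*exp(2^(1/4)*35^(3/4)*x/35) - 7/8


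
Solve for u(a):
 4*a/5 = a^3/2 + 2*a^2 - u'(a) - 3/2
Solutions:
 u(a) = C1 + a^4/8 + 2*a^3/3 - 2*a^2/5 - 3*a/2


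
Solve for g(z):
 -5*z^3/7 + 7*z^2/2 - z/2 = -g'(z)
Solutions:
 g(z) = C1 + 5*z^4/28 - 7*z^3/6 + z^2/4


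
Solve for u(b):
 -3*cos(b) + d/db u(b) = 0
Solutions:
 u(b) = C1 + 3*sin(b)


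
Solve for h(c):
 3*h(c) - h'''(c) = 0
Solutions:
 h(c) = C3*exp(3^(1/3)*c) + (C1*sin(3^(5/6)*c/2) + C2*cos(3^(5/6)*c/2))*exp(-3^(1/3)*c/2)


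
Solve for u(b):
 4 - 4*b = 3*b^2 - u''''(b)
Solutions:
 u(b) = C1 + C2*b + C3*b^2 + C4*b^3 + b^6/120 + b^5/30 - b^4/6


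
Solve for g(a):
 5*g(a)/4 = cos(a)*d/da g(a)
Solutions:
 g(a) = C1*(sin(a) + 1)^(5/8)/(sin(a) - 1)^(5/8)


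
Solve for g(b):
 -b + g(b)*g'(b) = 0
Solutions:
 g(b) = -sqrt(C1 + b^2)
 g(b) = sqrt(C1 + b^2)


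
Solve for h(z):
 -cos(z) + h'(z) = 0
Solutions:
 h(z) = C1 + sin(z)


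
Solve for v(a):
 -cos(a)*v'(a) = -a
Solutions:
 v(a) = C1 + Integral(a/cos(a), a)


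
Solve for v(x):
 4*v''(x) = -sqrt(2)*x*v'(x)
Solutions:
 v(x) = C1 + C2*erf(2^(3/4)*x/4)


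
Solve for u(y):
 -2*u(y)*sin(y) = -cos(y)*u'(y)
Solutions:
 u(y) = C1/cos(y)^2


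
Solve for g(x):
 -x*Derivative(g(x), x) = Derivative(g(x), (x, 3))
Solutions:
 g(x) = C1 + Integral(C2*airyai(-x) + C3*airybi(-x), x)


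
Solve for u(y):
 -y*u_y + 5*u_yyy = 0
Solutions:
 u(y) = C1 + Integral(C2*airyai(5^(2/3)*y/5) + C3*airybi(5^(2/3)*y/5), y)


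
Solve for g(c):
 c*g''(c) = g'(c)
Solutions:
 g(c) = C1 + C2*c^2


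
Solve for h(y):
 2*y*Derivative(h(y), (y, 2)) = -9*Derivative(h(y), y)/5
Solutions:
 h(y) = C1 + C2*y^(1/10)


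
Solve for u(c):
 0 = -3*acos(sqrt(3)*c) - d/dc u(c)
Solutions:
 u(c) = C1 - 3*c*acos(sqrt(3)*c) + sqrt(3)*sqrt(1 - 3*c^2)


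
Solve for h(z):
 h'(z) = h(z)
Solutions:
 h(z) = C1*exp(z)


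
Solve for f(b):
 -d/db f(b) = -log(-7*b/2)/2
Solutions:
 f(b) = C1 + b*log(-b)/2 + b*(-1 - log(2) + log(7))/2


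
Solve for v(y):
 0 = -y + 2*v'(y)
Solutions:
 v(y) = C1 + y^2/4


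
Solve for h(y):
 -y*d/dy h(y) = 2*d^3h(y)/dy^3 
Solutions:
 h(y) = C1 + Integral(C2*airyai(-2^(2/3)*y/2) + C3*airybi(-2^(2/3)*y/2), y)


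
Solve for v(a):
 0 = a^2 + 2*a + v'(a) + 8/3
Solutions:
 v(a) = C1 - a^3/3 - a^2 - 8*a/3


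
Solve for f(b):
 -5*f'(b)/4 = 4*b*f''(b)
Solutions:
 f(b) = C1 + C2*b^(11/16)


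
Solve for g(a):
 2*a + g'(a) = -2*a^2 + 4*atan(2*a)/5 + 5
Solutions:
 g(a) = C1 - 2*a^3/3 - a^2 + 4*a*atan(2*a)/5 + 5*a - log(4*a^2 + 1)/5


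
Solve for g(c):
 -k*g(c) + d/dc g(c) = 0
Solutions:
 g(c) = C1*exp(c*k)


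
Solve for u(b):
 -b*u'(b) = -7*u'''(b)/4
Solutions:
 u(b) = C1 + Integral(C2*airyai(14^(2/3)*b/7) + C3*airybi(14^(2/3)*b/7), b)


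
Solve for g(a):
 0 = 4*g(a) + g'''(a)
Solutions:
 g(a) = C3*exp(-2^(2/3)*a) + (C1*sin(2^(2/3)*sqrt(3)*a/2) + C2*cos(2^(2/3)*sqrt(3)*a/2))*exp(2^(2/3)*a/2)


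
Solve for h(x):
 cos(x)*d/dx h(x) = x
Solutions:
 h(x) = C1 + Integral(x/cos(x), x)


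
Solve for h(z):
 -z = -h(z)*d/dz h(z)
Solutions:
 h(z) = -sqrt(C1 + z^2)
 h(z) = sqrt(C1 + z^2)


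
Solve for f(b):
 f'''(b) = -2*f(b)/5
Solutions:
 f(b) = C3*exp(-2^(1/3)*5^(2/3)*b/5) + (C1*sin(2^(1/3)*sqrt(3)*5^(2/3)*b/10) + C2*cos(2^(1/3)*sqrt(3)*5^(2/3)*b/10))*exp(2^(1/3)*5^(2/3)*b/10)


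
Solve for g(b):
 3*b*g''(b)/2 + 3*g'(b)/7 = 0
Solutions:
 g(b) = C1 + C2*b^(5/7)


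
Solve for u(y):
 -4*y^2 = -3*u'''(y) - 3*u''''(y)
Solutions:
 u(y) = C1 + C2*y + C3*y^2 + C4*exp(-y) + y^5/45 - y^4/9 + 4*y^3/9


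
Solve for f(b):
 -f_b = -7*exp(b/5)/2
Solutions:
 f(b) = C1 + 35*exp(b/5)/2


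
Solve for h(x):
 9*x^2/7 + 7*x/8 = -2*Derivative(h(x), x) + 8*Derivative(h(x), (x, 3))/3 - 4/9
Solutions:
 h(x) = C1 + C2*exp(-sqrt(3)*x/2) + C3*exp(sqrt(3)*x/2) - 3*x^3/14 - 7*x^2/32 - 122*x/63


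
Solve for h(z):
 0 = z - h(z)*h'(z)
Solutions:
 h(z) = -sqrt(C1 + z^2)
 h(z) = sqrt(C1 + z^2)


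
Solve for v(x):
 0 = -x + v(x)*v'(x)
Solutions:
 v(x) = -sqrt(C1 + x^2)
 v(x) = sqrt(C1 + x^2)


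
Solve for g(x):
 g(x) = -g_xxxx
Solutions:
 g(x) = (C1*sin(sqrt(2)*x/2) + C2*cos(sqrt(2)*x/2))*exp(-sqrt(2)*x/2) + (C3*sin(sqrt(2)*x/2) + C4*cos(sqrt(2)*x/2))*exp(sqrt(2)*x/2)


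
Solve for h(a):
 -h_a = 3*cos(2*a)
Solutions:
 h(a) = C1 - 3*sin(2*a)/2


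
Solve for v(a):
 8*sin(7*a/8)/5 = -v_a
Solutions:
 v(a) = C1 + 64*cos(7*a/8)/35


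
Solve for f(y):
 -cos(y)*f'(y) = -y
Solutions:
 f(y) = C1 + Integral(y/cos(y), y)


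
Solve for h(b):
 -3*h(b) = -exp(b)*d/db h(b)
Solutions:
 h(b) = C1*exp(-3*exp(-b))


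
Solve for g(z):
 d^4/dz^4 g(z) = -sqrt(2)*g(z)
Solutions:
 g(z) = (C1*sin(2^(5/8)*z/2) + C2*cos(2^(5/8)*z/2))*exp(-2^(5/8)*z/2) + (C3*sin(2^(5/8)*z/2) + C4*cos(2^(5/8)*z/2))*exp(2^(5/8)*z/2)


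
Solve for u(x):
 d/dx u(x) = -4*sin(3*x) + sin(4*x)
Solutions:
 u(x) = C1 + 4*cos(3*x)/3 - cos(4*x)/4


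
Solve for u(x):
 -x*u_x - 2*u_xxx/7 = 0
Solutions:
 u(x) = C1 + Integral(C2*airyai(-2^(2/3)*7^(1/3)*x/2) + C3*airybi(-2^(2/3)*7^(1/3)*x/2), x)


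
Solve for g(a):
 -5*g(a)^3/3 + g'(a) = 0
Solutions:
 g(a) = -sqrt(6)*sqrt(-1/(C1 + 5*a))/2
 g(a) = sqrt(6)*sqrt(-1/(C1 + 5*a))/2


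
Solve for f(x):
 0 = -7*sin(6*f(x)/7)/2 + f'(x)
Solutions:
 -7*x/2 + 7*log(cos(6*f(x)/7) - 1)/12 - 7*log(cos(6*f(x)/7) + 1)/12 = C1


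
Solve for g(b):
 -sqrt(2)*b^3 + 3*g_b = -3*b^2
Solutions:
 g(b) = C1 + sqrt(2)*b^4/12 - b^3/3


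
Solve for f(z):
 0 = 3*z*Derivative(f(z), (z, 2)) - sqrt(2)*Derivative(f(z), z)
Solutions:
 f(z) = C1 + C2*z^(sqrt(2)/3 + 1)


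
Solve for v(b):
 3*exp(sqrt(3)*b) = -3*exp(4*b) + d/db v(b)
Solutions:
 v(b) = C1 + 3*exp(4*b)/4 + sqrt(3)*exp(sqrt(3)*b)


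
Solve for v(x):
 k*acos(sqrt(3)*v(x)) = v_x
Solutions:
 Integral(1/acos(sqrt(3)*_y), (_y, v(x))) = C1 + k*x


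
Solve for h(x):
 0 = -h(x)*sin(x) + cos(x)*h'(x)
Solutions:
 h(x) = C1/cos(x)


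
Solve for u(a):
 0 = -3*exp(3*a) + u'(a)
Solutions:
 u(a) = C1 + exp(3*a)


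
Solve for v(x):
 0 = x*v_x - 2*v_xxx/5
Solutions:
 v(x) = C1 + Integral(C2*airyai(2^(2/3)*5^(1/3)*x/2) + C3*airybi(2^(2/3)*5^(1/3)*x/2), x)


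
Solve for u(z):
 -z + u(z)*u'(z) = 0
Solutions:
 u(z) = -sqrt(C1 + z^2)
 u(z) = sqrt(C1 + z^2)


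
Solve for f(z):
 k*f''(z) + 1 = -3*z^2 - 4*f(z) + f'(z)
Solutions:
 f(z) = C1*exp(z*(1 - sqrt(1 - 16*k))/(2*k)) + C2*exp(z*(sqrt(1 - 16*k) + 1)/(2*k)) + 3*k/8 - 3*z^2/4 - 3*z/8 - 11/32


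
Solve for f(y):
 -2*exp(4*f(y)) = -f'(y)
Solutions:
 f(y) = log(-(-1/(C1 + 8*y))^(1/4))
 f(y) = log(-1/(C1 + 8*y))/4
 f(y) = log(-I*(-1/(C1 + 8*y))^(1/4))
 f(y) = log(I*(-1/(C1 + 8*y))^(1/4))


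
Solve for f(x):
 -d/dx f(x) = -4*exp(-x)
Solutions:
 f(x) = C1 - 4*exp(-x)


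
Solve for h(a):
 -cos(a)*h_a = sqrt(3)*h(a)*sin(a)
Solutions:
 h(a) = C1*cos(a)^(sqrt(3))


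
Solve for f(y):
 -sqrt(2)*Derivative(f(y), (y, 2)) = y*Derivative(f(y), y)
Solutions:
 f(y) = C1 + C2*erf(2^(1/4)*y/2)


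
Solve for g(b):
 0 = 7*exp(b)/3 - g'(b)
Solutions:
 g(b) = C1 + 7*exp(b)/3


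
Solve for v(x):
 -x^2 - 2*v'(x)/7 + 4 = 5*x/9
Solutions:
 v(x) = C1 - 7*x^3/6 - 35*x^2/36 + 14*x


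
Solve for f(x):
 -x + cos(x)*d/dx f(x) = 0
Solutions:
 f(x) = C1 + Integral(x/cos(x), x)


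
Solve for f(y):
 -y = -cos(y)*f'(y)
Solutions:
 f(y) = C1 + Integral(y/cos(y), y)


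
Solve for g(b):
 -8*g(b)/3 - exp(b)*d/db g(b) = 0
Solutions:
 g(b) = C1*exp(8*exp(-b)/3)


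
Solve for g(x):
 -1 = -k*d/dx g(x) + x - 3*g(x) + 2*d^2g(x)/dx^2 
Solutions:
 g(x) = C1*exp(x*(k - sqrt(k^2 + 24))/4) + C2*exp(x*(k + sqrt(k^2 + 24))/4) - k/9 + x/3 + 1/3


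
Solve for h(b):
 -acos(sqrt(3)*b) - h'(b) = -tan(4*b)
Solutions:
 h(b) = C1 - b*acos(sqrt(3)*b) + sqrt(3)*sqrt(1 - 3*b^2)/3 - log(cos(4*b))/4


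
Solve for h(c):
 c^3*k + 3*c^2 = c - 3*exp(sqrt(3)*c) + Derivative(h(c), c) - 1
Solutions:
 h(c) = C1 + c^4*k/4 + c^3 - c^2/2 + c + sqrt(3)*exp(sqrt(3)*c)


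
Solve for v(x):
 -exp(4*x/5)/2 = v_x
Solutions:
 v(x) = C1 - 5*exp(4*x/5)/8


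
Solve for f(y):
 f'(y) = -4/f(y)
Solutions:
 f(y) = -sqrt(C1 - 8*y)
 f(y) = sqrt(C1 - 8*y)


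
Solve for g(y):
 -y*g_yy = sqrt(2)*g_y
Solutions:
 g(y) = C1 + C2*y^(1 - sqrt(2))


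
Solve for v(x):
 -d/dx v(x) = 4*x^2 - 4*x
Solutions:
 v(x) = C1 - 4*x^3/3 + 2*x^2


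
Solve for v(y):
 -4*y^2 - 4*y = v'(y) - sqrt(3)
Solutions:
 v(y) = C1 - 4*y^3/3 - 2*y^2 + sqrt(3)*y


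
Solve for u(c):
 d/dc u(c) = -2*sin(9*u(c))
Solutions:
 u(c) = -acos((-C1 - exp(36*c))/(C1 - exp(36*c)))/9 + 2*pi/9
 u(c) = acos((-C1 - exp(36*c))/(C1 - exp(36*c)))/9


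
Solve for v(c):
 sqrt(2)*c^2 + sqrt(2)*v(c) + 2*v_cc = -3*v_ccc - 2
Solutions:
 v(c) = C1*exp(c*(-8 + 8*2^(1/3)/(16 + 243*sqrt(2) + sqrt(-256 + (16 + 243*sqrt(2))^2))^(1/3) + 2^(2/3)*(16 + 243*sqrt(2) + sqrt(-256 + (16 + 243*sqrt(2))^2))^(1/3))/36)*sin(2^(1/3)*sqrt(3)*c*(-2^(1/3)*(16 + 243*sqrt(2) + 27*sqrt(-256/729 + (16/27 + 9*sqrt(2))^2))^(1/3) + 8/(16 + 243*sqrt(2) + 27*sqrt(-256/729 + (16/27 + 9*sqrt(2))^2))^(1/3))/36) + C2*exp(c*(-8 + 8*2^(1/3)/(16 + 243*sqrt(2) + sqrt(-256 + (16 + 243*sqrt(2))^2))^(1/3) + 2^(2/3)*(16 + 243*sqrt(2) + sqrt(-256 + (16 + 243*sqrt(2))^2))^(1/3))/36)*cos(2^(1/3)*sqrt(3)*c*(-2^(1/3)*(16 + 243*sqrt(2) + 27*sqrt(-256/729 + (16/27 + 9*sqrt(2))^2))^(1/3) + 8/(16 + 243*sqrt(2) + 27*sqrt(-256/729 + (16/27 + 9*sqrt(2))^2))^(1/3))/36) + C3*exp(-c*(8*2^(1/3)/(16 + 243*sqrt(2) + sqrt(-256 + (16 + 243*sqrt(2))^2))^(1/3) + 4 + 2^(2/3)*(16 + 243*sqrt(2) + sqrt(-256 + (16 + 243*sqrt(2))^2))^(1/3))/18) - c^2 + sqrt(2)


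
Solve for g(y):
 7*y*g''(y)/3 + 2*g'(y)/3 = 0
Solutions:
 g(y) = C1 + C2*y^(5/7)


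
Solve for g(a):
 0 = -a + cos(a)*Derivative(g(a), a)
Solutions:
 g(a) = C1 + Integral(a/cos(a), a)


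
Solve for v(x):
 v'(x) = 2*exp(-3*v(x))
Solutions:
 v(x) = log(C1 + 6*x)/3
 v(x) = log((-3^(1/3) - 3^(5/6)*I)*(C1 + 2*x)^(1/3)/2)
 v(x) = log((-3^(1/3) + 3^(5/6)*I)*(C1 + 2*x)^(1/3)/2)


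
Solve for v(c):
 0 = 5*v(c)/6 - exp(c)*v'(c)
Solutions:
 v(c) = C1*exp(-5*exp(-c)/6)


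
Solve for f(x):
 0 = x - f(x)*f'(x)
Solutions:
 f(x) = -sqrt(C1 + x^2)
 f(x) = sqrt(C1 + x^2)


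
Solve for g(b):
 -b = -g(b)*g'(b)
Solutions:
 g(b) = -sqrt(C1 + b^2)
 g(b) = sqrt(C1 + b^2)


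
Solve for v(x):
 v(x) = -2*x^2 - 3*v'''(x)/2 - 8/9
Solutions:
 v(x) = C3*exp(-2^(1/3)*3^(2/3)*x/3) - 2*x^2 + (C1*sin(2^(1/3)*3^(1/6)*x/2) + C2*cos(2^(1/3)*3^(1/6)*x/2))*exp(2^(1/3)*3^(2/3)*x/6) - 8/9


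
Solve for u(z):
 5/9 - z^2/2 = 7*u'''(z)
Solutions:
 u(z) = C1 + C2*z + C3*z^2 - z^5/840 + 5*z^3/378


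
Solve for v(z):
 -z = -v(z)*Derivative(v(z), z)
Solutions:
 v(z) = -sqrt(C1 + z^2)
 v(z) = sqrt(C1 + z^2)


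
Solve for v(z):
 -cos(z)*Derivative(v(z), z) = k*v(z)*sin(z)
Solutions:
 v(z) = C1*exp(k*log(cos(z)))


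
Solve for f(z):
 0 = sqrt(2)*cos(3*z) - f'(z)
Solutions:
 f(z) = C1 + sqrt(2)*sin(3*z)/3


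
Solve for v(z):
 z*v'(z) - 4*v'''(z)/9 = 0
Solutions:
 v(z) = C1 + Integral(C2*airyai(2^(1/3)*3^(2/3)*z/2) + C3*airybi(2^(1/3)*3^(2/3)*z/2), z)


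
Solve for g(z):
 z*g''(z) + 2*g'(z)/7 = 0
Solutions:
 g(z) = C1 + C2*z^(5/7)


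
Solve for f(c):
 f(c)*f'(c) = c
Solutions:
 f(c) = -sqrt(C1 + c^2)
 f(c) = sqrt(C1 + c^2)


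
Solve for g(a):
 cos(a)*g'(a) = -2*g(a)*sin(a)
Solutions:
 g(a) = C1*cos(a)^2


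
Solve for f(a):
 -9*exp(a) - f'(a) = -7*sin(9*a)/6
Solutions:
 f(a) = C1 - 9*exp(a) - 7*cos(9*a)/54


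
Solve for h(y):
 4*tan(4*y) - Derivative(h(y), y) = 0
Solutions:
 h(y) = C1 - log(cos(4*y))


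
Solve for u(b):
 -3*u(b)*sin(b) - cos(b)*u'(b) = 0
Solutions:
 u(b) = C1*cos(b)^3


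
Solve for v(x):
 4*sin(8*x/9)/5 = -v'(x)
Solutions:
 v(x) = C1 + 9*cos(8*x/9)/10


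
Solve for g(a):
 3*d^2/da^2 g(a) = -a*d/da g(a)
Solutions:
 g(a) = C1 + C2*erf(sqrt(6)*a/6)


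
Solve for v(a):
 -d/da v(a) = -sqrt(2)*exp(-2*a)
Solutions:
 v(a) = C1 - sqrt(2)*exp(-2*a)/2


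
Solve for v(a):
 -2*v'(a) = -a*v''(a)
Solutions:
 v(a) = C1 + C2*a^3


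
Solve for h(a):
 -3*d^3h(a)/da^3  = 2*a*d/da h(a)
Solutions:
 h(a) = C1 + Integral(C2*airyai(-2^(1/3)*3^(2/3)*a/3) + C3*airybi(-2^(1/3)*3^(2/3)*a/3), a)


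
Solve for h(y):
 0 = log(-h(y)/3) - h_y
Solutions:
 -Integral(1/(log(-_y) - log(3)), (_y, h(y))) = C1 - y


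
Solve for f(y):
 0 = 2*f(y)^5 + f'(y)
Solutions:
 f(y) = -I*(1/(C1 + 8*y))^(1/4)
 f(y) = I*(1/(C1 + 8*y))^(1/4)
 f(y) = -(1/(C1 + 8*y))^(1/4)
 f(y) = (1/(C1 + 8*y))^(1/4)


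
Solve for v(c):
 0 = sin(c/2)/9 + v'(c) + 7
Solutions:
 v(c) = C1 - 7*c + 2*cos(c/2)/9


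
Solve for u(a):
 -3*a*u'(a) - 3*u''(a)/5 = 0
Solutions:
 u(a) = C1 + C2*erf(sqrt(10)*a/2)


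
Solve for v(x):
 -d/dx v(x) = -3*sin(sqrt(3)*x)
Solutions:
 v(x) = C1 - sqrt(3)*cos(sqrt(3)*x)


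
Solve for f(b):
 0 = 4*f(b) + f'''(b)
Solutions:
 f(b) = C3*exp(-2^(2/3)*b) + (C1*sin(2^(2/3)*sqrt(3)*b/2) + C2*cos(2^(2/3)*sqrt(3)*b/2))*exp(2^(2/3)*b/2)


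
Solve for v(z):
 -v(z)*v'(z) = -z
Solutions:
 v(z) = -sqrt(C1 + z^2)
 v(z) = sqrt(C1 + z^2)


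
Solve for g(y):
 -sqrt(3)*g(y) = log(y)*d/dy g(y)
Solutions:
 g(y) = C1*exp(-sqrt(3)*li(y))


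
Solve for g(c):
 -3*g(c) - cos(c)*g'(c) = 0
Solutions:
 g(c) = C1*(sin(c) - 1)^(3/2)/(sin(c) + 1)^(3/2)


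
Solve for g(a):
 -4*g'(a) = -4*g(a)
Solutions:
 g(a) = C1*exp(a)


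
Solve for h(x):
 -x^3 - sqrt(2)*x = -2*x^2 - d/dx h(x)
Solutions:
 h(x) = C1 + x^4/4 - 2*x^3/3 + sqrt(2)*x^2/2


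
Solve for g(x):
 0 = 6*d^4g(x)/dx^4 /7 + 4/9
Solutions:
 g(x) = C1 + C2*x + C3*x^2 + C4*x^3 - 7*x^4/324


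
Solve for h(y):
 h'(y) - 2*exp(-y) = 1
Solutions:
 h(y) = C1 + y - 2*exp(-y)


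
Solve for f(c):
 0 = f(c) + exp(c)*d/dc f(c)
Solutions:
 f(c) = C1*exp(exp(-c))


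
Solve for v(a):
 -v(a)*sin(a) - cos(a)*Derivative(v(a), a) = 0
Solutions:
 v(a) = C1*cos(a)


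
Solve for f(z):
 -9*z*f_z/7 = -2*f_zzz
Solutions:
 f(z) = C1 + Integral(C2*airyai(42^(2/3)*z/14) + C3*airybi(42^(2/3)*z/14), z)


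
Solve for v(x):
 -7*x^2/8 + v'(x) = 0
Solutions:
 v(x) = C1 + 7*x^3/24


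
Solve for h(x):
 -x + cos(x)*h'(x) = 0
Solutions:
 h(x) = C1 + Integral(x/cos(x), x)


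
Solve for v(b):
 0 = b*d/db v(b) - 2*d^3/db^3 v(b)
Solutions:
 v(b) = C1 + Integral(C2*airyai(2^(2/3)*b/2) + C3*airybi(2^(2/3)*b/2), b)


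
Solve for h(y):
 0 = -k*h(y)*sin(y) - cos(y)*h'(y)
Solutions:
 h(y) = C1*exp(k*log(cos(y)))


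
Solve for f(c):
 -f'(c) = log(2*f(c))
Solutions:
 Integral(1/(log(_y) + log(2)), (_y, f(c))) = C1 - c


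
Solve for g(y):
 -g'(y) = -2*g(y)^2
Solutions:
 g(y) = -1/(C1 + 2*y)


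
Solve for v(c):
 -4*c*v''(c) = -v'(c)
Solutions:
 v(c) = C1 + C2*c^(5/4)


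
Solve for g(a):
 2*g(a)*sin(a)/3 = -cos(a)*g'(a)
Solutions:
 g(a) = C1*cos(a)^(2/3)


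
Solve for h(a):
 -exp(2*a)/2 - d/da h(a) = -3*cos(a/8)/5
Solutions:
 h(a) = C1 - exp(2*a)/4 + 24*sin(a/8)/5


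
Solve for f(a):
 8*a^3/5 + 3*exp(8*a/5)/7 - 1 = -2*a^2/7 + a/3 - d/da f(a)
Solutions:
 f(a) = C1 - 2*a^4/5 - 2*a^3/21 + a^2/6 + a - 15*exp(8*a/5)/56


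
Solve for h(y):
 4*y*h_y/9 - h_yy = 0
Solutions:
 h(y) = C1 + C2*erfi(sqrt(2)*y/3)


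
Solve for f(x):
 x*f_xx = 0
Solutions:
 f(x) = C1 + C2*x


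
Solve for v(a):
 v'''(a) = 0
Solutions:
 v(a) = C1 + C2*a + C3*a^2


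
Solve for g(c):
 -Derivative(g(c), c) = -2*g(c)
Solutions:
 g(c) = C1*exp(2*c)


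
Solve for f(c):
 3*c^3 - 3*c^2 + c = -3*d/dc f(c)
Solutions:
 f(c) = C1 - c^4/4 + c^3/3 - c^2/6


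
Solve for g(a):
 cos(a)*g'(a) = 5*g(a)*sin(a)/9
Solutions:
 g(a) = C1/cos(a)^(5/9)


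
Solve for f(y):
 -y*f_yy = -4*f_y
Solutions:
 f(y) = C1 + C2*y^5


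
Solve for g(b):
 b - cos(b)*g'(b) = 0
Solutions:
 g(b) = C1 + Integral(b/cos(b), b)


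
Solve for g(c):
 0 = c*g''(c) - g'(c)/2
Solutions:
 g(c) = C1 + C2*c^(3/2)


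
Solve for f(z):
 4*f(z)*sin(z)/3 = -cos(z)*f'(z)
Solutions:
 f(z) = C1*cos(z)^(4/3)


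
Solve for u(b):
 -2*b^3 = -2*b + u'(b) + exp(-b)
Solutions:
 u(b) = C1 - b^4/2 + b^2 + exp(-b)


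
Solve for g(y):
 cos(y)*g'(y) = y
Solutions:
 g(y) = C1 + Integral(y/cos(y), y)


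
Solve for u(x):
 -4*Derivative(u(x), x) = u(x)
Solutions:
 u(x) = C1*exp(-x/4)


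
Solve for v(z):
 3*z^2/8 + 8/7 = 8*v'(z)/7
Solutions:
 v(z) = C1 + 7*z^3/64 + z


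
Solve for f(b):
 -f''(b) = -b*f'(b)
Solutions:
 f(b) = C1 + C2*erfi(sqrt(2)*b/2)


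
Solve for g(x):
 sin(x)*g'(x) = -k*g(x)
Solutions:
 g(x) = C1*exp(k*(-log(cos(x) - 1) + log(cos(x) + 1))/2)


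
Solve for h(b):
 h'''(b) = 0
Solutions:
 h(b) = C1 + C2*b + C3*b^2


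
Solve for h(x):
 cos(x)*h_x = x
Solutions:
 h(x) = C1 + Integral(x/cos(x), x)


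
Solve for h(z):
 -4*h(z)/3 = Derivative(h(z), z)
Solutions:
 h(z) = C1*exp(-4*z/3)


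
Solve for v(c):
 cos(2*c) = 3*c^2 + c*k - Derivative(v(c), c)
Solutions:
 v(c) = C1 + c^3 + c^2*k/2 - sin(2*c)/2


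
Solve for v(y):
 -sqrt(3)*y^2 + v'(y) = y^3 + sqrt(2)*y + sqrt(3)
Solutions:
 v(y) = C1 + y^4/4 + sqrt(3)*y^3/3 + sqrt(2)*y^2/2 + sqrt(3)*y


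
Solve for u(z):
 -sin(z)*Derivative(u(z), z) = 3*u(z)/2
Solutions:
 u(z) = C1*(cos(z) + 1)^(3/4)/(cos(z) - 1)^(3/4)


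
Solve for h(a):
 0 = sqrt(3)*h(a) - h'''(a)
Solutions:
 h(a) = C3*exp(3^(1/6)*a) + (C1*sin(3^(2/3)*a/2) + C2*cos(3^(2/3)*a/2))*exp(-3^(1/6)*a/2)


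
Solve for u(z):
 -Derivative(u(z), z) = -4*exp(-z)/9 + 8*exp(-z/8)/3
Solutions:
 u(z) = C1 - 4*exp(-z)/9 + 64*exp(-z/8)/3


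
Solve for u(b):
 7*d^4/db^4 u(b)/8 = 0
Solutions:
 u(b) = C1 + C2*b + C3*b^2 + C4*b^3


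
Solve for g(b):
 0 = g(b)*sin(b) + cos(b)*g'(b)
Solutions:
 g(b) = C1*cos(b)


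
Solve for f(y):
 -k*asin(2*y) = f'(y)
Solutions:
 f(y) = C1 - k*(y*asin(2*y) + sqrt(1 - 4*y^2)/2)


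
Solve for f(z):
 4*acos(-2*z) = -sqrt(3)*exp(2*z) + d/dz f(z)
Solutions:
 f(z) = C1 + 4*z*acos(-2*z) + 2*sqrt(1 - 4*z^2) + sqrt(3)*exp(2*z)/2


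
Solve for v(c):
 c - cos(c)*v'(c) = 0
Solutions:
 v(c) = C1 + Integral(c/cos(c), c)


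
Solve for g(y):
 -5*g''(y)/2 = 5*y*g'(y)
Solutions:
 g(y) = C1 + C2*erf(y)


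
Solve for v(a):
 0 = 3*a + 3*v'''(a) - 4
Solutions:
 v(a) = C1 + C2*a + C3*a^2 - a^4/24 + 2*a^3/9


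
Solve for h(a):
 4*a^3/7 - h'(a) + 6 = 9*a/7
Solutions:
 h(a) = C1 + a^4/7 - 9*a^2/14 + 6*a


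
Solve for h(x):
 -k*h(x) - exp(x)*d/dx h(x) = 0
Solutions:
 h(x) = C1*exp(k*exp(-x))


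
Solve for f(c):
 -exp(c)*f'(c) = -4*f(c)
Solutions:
 f(c) = C1*exp(-4*exp(-c))


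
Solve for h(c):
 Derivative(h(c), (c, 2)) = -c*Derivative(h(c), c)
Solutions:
 h(c) = C1 + C2*erf(sqrt(2)*c/2)


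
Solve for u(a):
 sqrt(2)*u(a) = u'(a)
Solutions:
 u(a) = C1*exp(sqrt(2)*a)


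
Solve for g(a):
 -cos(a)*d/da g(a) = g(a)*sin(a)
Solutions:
 g(a) = C1*cos(a)


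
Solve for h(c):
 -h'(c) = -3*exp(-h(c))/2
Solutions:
 h(c) = log(C1 + 3*c/2)


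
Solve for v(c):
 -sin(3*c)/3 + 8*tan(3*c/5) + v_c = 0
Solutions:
 v(c) = C1 + 40*log(cos(3*c/5))/3 - cos(3*c)/9


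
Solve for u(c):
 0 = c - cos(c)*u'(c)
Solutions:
 u(c) = C1 + Integral(c/cos(c), c)


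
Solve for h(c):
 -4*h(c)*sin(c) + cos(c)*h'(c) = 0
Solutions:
 h(c) = C1/cos(c)^4


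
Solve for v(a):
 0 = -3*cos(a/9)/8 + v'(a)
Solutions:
 v(a) = C1 + 27*sin(a/9)/8


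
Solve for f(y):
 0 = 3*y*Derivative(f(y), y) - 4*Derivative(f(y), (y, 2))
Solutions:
 f(y) = C1 + C2*erfi(sqrt(6)*y/4)


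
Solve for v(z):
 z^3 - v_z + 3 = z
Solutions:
 v(z) = C1 + z^4/4 - z^2/2 + 3*z


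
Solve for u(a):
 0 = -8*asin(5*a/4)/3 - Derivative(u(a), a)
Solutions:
 u(a) = C1 - 8*a*asin(5*a/4)/3 - 8*sqrt(16 - 25*a^2)/15


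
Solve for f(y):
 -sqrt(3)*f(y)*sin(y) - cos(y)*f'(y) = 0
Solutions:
 f(y) = C1*cos(y)^(sqrt(3))


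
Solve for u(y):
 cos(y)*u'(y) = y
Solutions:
 u(y) = C1 + Integral(y/cos(y), y)


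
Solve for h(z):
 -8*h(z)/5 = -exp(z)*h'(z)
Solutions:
 h(z) = C1*exp(-8*exp(-z)/5)


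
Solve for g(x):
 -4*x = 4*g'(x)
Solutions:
 g(x) = C1 - x^2/2


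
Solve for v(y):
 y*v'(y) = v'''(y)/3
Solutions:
 v(y) = C1 + Integral(C2*airyai(3^(1/3)*y) + C3*airybi(3^(1/3)*y), y)


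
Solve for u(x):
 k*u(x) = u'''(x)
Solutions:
 u(x) = C1*exp(k^(1/3)*x) + C2*exp(k^(1/3)*x*(-1 + sqrt(3)*I)/2) + C3*exp(-k^(1/3)*x*(1 + sqrt(3)*I)/2)


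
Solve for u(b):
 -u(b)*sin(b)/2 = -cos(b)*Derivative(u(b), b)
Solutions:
 u(b) = C1/sqrt(cos(b))


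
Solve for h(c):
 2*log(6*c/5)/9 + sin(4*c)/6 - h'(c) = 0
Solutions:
 h(c) = C1 + 2*c*log(c)/9 - 2*c*log(5)/9 - 2*c/9 + 2*c*log(6)/9 - cos(4*c)/24


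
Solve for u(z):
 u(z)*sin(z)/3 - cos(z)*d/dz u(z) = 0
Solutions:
 u(z) = C1/cos(z)^(1/3)
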